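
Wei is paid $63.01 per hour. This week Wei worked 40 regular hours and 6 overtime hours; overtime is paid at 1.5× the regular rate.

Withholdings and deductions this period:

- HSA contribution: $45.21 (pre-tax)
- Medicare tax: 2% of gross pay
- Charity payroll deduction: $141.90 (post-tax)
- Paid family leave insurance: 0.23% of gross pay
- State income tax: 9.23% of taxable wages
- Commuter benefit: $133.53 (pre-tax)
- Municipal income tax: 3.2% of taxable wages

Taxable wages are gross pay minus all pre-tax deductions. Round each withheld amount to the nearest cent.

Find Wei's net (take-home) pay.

$2,336.44

Regular pay: 40 × $63.01 = $2,520.40
Overtime pay: 6 × $63.01 × 1.5 = $567.09
Gross pay = $2,520.40 + $567.09 = $3,087.49
Commuter benefit: $133.53
HSA contribution: $45.21
Pre-tax total = $133.53 + $45.21 = $178.74
Taxable wages = $3,087.49 − $178.74 = $2,908.75
Municipal income tax: $2,908.75 × 0.032 = $93.08
State income tax: $2,908.75 × 0.0923 = $268.48
Paid family leave insurance: $3,087.49 × 0.0023 = $7.10
Medicare tax: $3,087.49 × 0.02 = $61.75
Charity payroll deduction: $141.90
Total deductions = $133.53 + $45.21 + $93.08 + $268.48 + $7.10 + $61.75 + $141.90 = $751.05
Net pay = $3,087.49 − $751.05 = $2,336.44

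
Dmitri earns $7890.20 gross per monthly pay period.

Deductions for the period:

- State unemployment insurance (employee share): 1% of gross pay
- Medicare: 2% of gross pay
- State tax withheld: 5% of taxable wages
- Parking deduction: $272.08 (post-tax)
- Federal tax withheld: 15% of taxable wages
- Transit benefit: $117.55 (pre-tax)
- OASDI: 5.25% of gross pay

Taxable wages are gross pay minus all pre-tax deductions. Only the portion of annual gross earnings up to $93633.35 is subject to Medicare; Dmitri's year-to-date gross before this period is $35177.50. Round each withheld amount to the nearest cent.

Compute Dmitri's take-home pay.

Transit benefit: $117.55
Taxable wages = $7890.20 − $117.55 = $7772.65
Federal tax withheld: $7772.65 × 0.15 = $1165.90
State tax withheld: $7772.65 × 0.05 = $388.63
State unemployment insurance (employee share): $7890.20 × 0.01 = $78.90
Medicare: cap not yet reached, full $7890.20 is subject → $7890.20 × 0.02 = $157.80
OASDI: $7890.20 × 0.0525 = $414.24
Parking deduction: $272.08
Total deductions = $117.55 + $1165.90 + $388.63 + $78.90 + $157.80 + $414.24 + $272.08 = $2595.10
Net pay = $7890.20 − $2595.10 = $5295.10

$5295.10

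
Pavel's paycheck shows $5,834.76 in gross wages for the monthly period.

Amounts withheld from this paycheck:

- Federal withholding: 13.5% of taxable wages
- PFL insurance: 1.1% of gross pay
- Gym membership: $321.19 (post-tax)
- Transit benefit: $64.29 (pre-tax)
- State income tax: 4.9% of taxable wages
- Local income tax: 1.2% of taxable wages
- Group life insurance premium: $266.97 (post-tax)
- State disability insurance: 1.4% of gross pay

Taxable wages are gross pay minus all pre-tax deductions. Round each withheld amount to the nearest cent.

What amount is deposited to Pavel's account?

Transit benefit: $64.29
Taxable wages = $5,834.76 − $64.29 = $5,770.47
State income tax: $5,770.47 × 0.049 = $282.75
Local income tax: $5,770.47 × 0.012 = $69.25
Federal withholding: $5,770.47 × 0.135 = $779.01
State disability insurance: $5,834.76 × 0.014 = $81.69
PFL insurance: $5,834.76 × 0.011 = $64.18
Group life insurance premium: $266.97
Gym membership: $321.19
Total deductions = $64.29 + $282.75 + $69.25 + $779.01 + $81.69 + $64.18 + $266.97 + $321.19 = $1,929.33
Net pay = $5,834.76 − $1,929.33 = $3,905.43

$3,905.43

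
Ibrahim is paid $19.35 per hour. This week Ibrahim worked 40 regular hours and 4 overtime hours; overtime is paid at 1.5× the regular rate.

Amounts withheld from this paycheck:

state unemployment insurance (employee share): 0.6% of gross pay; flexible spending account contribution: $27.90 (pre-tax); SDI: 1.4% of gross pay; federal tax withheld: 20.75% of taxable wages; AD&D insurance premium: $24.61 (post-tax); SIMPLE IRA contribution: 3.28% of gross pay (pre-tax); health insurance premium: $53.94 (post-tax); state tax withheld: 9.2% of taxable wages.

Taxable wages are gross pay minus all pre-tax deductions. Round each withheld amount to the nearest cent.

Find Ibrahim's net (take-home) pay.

Regular pay: 40 × $19.35 = $774.00
Overtime pay: 4 × $19.35 × 1.5 = $116.10
Gross pay = $774.00 + $116.10 = $890.10
Flexible spending account contribution: $27.90
SIMPLE IRA contribution: $890.10 × 0.0328 = $29.20
Pre-tax total = $27.90 + $29.20 = $57.10
Taxable wages = $890.10 − $57.10 = $833.00
Federal tax withheld: $833.00 × 0.2075 = $172.85
State tax withheld: $833.00 × 0.092 = $76.64
SDI: $890.10 × 0.014 = $12.46
State unemployment insurance (employee share): $890.10 × 0.006 = $5.34
Health insurance premium: $53.94
AD&D insurance premium: $24.61
Total deductions = $27.90 + $29.20 + $172.85 + $76.64 + $12.46 + $5.34 + $53.94 + $24.61 = $402.94
Net pay = $890.10 − $402.94 = $487.16

$487.16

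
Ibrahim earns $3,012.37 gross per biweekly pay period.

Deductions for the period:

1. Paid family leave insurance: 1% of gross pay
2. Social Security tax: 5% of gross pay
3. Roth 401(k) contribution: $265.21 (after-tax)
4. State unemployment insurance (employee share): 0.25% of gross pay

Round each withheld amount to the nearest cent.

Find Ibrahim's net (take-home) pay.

$2,558.89

State unemployment insurance (employee share): $3,012.37 × 0.0025 = $7.53
Social Security tax: $3,012.37 × 0.05 = $150.62
Paid family leave insurance: $3,012.37 × 0.01 = $30.12
Roth 401(k) contribution: $265.21
Total deductions = $7.53 + $150.62 + $30.12 + $265.21 = $453.48
Net pay = $3,012.37 − $453.48 = $2,558.89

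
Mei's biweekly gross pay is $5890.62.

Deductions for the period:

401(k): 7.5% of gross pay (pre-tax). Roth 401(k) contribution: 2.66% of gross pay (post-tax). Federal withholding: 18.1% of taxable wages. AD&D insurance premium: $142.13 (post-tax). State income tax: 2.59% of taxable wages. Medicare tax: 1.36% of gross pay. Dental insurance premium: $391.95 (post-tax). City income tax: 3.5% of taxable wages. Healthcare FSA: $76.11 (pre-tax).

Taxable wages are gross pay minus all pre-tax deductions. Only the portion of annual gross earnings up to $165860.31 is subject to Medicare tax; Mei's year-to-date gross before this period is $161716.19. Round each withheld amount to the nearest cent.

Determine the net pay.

$3325.93

401(k): $5890.62 × 0.075 = $441.80
Healthcare FSA: $76.11
Pre-tax total = $441.80 + $76.11 = $517.91
Taxable wages = $5890.62 − $517.91 = $5372.71
Federal withholding: $5372.71 × 0.181 = $972.46
City income tax: $5372.71 × 0.035 = $188.04
State income tax: $5372.71 × 0.0259 = $139.15
Medicare tax: only $165860.31 − $161716.19 = $4144.12 of this check is subject → $4144.12 × 0.0136 = $56.36
AD&D insurance premium: $142.13
Roth 401(k) contribution: $5890.62 × 0.0266 = $156.69
Dental insurance premium: $391.95
Total deductions = $441.80 + $76.11 + $972.46 + $188.04 + $139.15 + $56.36 + $142.13 + $156.69 + $391.95 = $2564.69
Net pay = $5890.62 − $2564.69 = $3325.93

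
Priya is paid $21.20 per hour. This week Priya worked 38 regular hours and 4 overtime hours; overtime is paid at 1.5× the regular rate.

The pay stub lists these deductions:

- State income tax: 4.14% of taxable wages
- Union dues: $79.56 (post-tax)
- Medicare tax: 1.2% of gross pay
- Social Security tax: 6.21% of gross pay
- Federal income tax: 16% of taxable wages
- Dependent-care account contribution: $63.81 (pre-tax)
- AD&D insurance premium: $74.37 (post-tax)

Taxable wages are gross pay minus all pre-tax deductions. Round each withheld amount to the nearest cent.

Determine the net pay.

Regular pay: 38 × $21.20 = $805.60
Overtime pay: 4 × $21.20 × 1.5 = $127.20
Gross pay = $805.60 + $127.20 = $932.80
Dependent-care account contribution: $63.81
Taxable wages = $932.80 − $63.81 = $868.99
Federal income tax: $868.99 × 0.16 = $139.04
State income tax: $868.99 × 0.0414 = $35.98
Social Security tax: $932.80 × 0.0621 = $57.93
Medicare tax: $932.80 × 0.012 = $11.19
Union dues: $79.56
AD&D insurance premium: $74.37
Total deductions = $63.81 + $139.04 + $35.98 + $57.93 + $11.19 + $79.56 + $74.37 = $461.88
Net pay = $932.80 − $461.88 = $470.92

$470.92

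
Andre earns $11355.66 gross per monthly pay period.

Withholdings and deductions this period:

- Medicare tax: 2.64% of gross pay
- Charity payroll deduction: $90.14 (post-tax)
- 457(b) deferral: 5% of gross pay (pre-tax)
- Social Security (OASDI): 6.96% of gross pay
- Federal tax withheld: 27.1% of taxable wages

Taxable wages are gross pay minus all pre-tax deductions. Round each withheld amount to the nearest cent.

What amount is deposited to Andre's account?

457(b) deferral: $11355.66 × 0.05 = $567.78
Taxable wages = $11355.66 − $567.78 = $10787.88
Federal tax withheld: $10787.88 × 0.271 = $2923.52
Social Security (OASDI): $11355.66 × 0.0696 = $790.35
Medicare tax: $11355.66 × 0.0264 = $299.79
Charity payroll deduction: $90.14
Total deductions = $567.78 + $2923.52 + $790.35 + $299.79 + $90.14 = $4671.58
Net pay = $11355.66 − $4671.58 = $6684.08

$6684.08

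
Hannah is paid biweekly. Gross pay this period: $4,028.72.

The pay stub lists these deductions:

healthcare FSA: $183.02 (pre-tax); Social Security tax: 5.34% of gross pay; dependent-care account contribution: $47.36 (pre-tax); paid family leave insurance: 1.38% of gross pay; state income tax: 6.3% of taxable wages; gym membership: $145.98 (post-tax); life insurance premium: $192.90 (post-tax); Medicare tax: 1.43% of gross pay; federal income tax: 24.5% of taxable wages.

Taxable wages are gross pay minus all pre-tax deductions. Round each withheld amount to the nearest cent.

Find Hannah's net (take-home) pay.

Dependent-care account contribution: $47.36
Healthcare FSA: $183.02
Pre-tax total = $47.36 + $183.02 = $230.38
Taxable wages = $4,028.72 − $230.38 = $3,798.34
Federal income tax: $3,798.34 × 0.245 = $930.59
State income tax: $3,798.34 × 0.063 = $239.30
Medicare tax: $4,028.72 × 0.0143 = $57.61
Paid family leave insurance: $4,028.72 × 0.0138 = $55.60
Social Security tax: $4,028.72 × 0.0534 = $215.13
Life insurance premium: $192.90
Gym membership: $145.98
Total deductions = $47.36 + $183.02 + $930.59 + $239.30 + $57.61 + $55.60 + $215.13 + $192.90 + $145.98 = $2,067.49
Net pay = $4,028.72 − $2,067.49 = $1,961.23

$1,961.23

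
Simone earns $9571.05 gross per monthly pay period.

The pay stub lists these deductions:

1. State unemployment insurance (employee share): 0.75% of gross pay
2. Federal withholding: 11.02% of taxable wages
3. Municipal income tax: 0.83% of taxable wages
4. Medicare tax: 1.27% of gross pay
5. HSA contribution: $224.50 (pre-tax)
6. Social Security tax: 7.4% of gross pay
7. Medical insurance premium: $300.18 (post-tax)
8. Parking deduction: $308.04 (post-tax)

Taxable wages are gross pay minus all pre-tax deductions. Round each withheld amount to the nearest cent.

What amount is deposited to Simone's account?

$6729.17

HSA contribution: $224.50
Taxable wages = $9571.05 − $224.50 = $9346.55
Federal withholding: $9346.55 × 0.1102 = $1029.99
Municipal income tax: $9346.55 × 0.0083 = $77.58
Social Security tax: $9571.05 × 0.074 = $708.26
State unemployment insurance (employee share): $9571.05 × 0.0075 = $71.78
Medicare tax: $9571.05 × 0.0127 = $121.55
Parking deduction: $308.04
Medical insurance premium: $300.18
Total deductions = $224.50 + $1029.99 + $77.58 + $708.26 + $71.78 + $121.55 + $308.04 + $300.18 = $2841.88
Net pay = $9571.05 − $2841.88 = $6729.17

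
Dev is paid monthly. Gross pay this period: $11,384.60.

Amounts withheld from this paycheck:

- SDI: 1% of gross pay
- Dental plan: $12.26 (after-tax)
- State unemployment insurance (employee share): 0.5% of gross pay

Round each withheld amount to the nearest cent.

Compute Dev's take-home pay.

$11,201.57

SDI: $11,384.60 × 0.01 = $113.85
State unemployment insurance (employee share): $11,384.60 × 0.005 = $56.92
Dental plan: $12.26
Total deductions = $113.85 + $56.92 + $12.26 = $183.03
Net pay = $11,384.60 − $183.03 = $11,201.57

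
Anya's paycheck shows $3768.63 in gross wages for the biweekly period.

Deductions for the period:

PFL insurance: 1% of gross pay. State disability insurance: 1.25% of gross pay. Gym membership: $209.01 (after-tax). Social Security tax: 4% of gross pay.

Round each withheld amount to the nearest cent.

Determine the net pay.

$3324.07

Social Security tax: $3768.63 × 0.04 = $150.75
PFL insurance: $3768.63 × 0.01 = $37.69
State disability insurance: $3768.63 × 0.0125 = $47.11
Gym membership: $209.01
Total deductions = $150.75 + $37.69 + $47.11 + $209.01 = $444.56
Net pay = $3768.63 − $444.56 = $3324.07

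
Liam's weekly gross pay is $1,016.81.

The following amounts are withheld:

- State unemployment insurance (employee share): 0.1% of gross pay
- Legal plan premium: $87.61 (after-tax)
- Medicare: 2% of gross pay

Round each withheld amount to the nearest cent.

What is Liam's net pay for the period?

State unemployment insurance (employee share): $1,016.81 × 0.001 = $1.02
Medicare: $1,016.81 × 0.02 = $20.34
Legal plan premium: $87.61
Total deductions = $1.02 + $20.34 + $87.61 = $108.97
Net pay = $1,016.81 − $108.97 = $907.84

$907.84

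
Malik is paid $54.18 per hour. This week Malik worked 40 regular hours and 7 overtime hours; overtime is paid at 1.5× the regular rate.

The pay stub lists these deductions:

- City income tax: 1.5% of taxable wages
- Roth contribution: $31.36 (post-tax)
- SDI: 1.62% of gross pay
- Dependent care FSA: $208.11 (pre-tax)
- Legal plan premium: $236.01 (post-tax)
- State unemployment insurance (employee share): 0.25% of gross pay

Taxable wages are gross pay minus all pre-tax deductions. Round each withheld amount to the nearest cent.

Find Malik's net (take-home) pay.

Regular pay: 40 × $54.18 = $2167.20
Overtime pay: 7 × $54.18 × 1.5 = $568.89
Gross pay = $2167.20 + $568.89 = $2736.09
Dependent care FSA: $208.11
Taxable wages = $2736.09 − $208.11 = $2527.98
City income tax: $2527.98 × 0.015 = $37.92
State unemployment insurance (employee share): $2736.09 × 0.0025 = $6.84
SDI: $2736.09 × 0.0162 = $44.32
Roth contribution: $31.36
Legal plan premium: $236.01
Total deductions = $208.11 + $37.92 + $6.84 + $44.32 + $31.36 + $236.01 = $564.56
Net pay = $2736.09 − $564.56 = $2171.53

$2171.53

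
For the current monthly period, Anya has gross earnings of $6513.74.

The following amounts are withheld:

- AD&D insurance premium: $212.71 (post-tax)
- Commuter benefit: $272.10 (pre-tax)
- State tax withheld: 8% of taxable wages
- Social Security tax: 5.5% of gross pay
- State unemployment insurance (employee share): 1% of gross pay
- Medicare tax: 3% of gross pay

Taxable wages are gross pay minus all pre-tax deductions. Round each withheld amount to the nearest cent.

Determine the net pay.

$4910.79

Commuter benefit: $272.10
Taxable wages = $6513.74 − $272.10 = $6241.64
State tax withheld: $6241.64 × 0.08 = $499.33
State unemployment insurance (employee share): $6513.74 × 0.01 = $65.14
Social Security tax: $6513.74 × 0.055 = $358.26
Medicare tax: $6513.74 × 0.03 = $195.41
AD&D insurance premium: $212.71
Total deductions = $272.10 + $499.33 + $65.14 + $358.26 + $195.41 + $212.71 = $1602.95
Net pay = $6513.74 − $1602.95 = $4910.79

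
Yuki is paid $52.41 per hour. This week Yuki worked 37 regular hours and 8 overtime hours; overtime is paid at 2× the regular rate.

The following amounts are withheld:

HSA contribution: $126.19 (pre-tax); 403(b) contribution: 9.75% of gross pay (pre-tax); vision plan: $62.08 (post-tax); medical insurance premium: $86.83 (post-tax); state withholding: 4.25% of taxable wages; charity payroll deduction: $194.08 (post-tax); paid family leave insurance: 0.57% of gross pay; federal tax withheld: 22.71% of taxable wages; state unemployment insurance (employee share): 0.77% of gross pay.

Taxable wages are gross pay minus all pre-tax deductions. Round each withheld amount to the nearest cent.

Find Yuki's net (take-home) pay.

$1,358.66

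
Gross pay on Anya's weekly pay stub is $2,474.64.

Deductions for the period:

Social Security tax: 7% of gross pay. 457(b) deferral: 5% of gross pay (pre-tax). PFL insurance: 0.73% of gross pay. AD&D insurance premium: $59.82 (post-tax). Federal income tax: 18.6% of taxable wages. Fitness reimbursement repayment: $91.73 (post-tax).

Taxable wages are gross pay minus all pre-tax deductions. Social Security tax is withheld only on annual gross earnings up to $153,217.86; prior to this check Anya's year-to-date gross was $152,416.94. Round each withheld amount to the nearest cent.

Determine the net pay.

457(b) deferral: $2,474.64 × 0.05 = $123.73
Taxable wages = $2,474.64 − $123.73 = $2,350.91
Federal income tax: $2,350.91 × 0.186 = $437.27
Social Security tax: only $153,217.86 − $152,416.94 = $800.92 of this check is subject → $800.92 × 0.07 = $56.06
PFL insurance: $2,474.64 × 0.0073 = $18.06
AD&D insurance premium: $59.82
Fitness reimbursement repayment: $91.73
Total deductions = $123.73 + $437.27 + $56.06 + $18.06 + $59.82 + $91.73 = $786.67
Net pay = $2,474.64 − $786.67 = $1,687.97

$1,687.97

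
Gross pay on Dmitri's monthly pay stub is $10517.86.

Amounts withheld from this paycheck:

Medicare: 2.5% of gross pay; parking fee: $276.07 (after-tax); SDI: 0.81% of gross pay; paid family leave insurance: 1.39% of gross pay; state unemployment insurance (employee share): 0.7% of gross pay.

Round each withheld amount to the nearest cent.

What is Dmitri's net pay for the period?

$9673.82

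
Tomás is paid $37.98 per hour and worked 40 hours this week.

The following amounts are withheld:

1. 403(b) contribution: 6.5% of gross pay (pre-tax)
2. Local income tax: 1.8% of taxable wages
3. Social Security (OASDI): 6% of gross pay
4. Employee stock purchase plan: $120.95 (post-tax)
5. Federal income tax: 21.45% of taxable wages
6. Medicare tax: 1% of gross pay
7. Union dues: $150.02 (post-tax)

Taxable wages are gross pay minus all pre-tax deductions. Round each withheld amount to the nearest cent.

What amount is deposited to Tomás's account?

$712.88

Gross pay: 40 × $37.98 = $1519.20
403(b) contribution: $1519.20 × 0.065 = $98.75
Taxable wages = $1519.20 − $98.75 = $1420.45
Federal income tax: $1420.45 × 0.2145 = $304.69
Local income tax: $1420.45 × 0.018 = $25.57
Medicare tax: $1519.20 × 0.01 = $15.19
Social Security (OASDI): $1519.20 × 0.06 = $91.15
Employee stock purchase plan: $120.95
Union dues: $150.02
Total deductions = $98.75 + $304.69 + $25.57 + $15.19 + $91.15 + $120.95 + $150.02 = $806.32
Net pay = $1519.20 − $806.32 = $712.88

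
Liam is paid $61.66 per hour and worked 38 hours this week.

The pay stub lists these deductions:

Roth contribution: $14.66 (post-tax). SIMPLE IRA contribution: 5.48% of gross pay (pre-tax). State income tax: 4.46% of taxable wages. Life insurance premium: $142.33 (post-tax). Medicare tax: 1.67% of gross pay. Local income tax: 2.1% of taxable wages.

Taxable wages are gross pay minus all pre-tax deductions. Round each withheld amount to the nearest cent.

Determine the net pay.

Gross pay: 38 × $61.66 = $2,343.08
SIMPLE IRA contribution: $2,343.08 × 0.0548 = $128.40
Taxable wages = $2,343.08 − $128.40 = $2,214.68
Local income tax: $2,214.68 × 0.021 = $46.51
State income tax: $2,214.68 × 0.0446 = $98.77
Medicare tax: $2,343.08 × 0.0167 = $39.13
Roth contribution: $14.66
Life insurance premium: $142.33
Total deductions = $128.40 + $46.51 + $98.77 + $39.13 + $14.66 + $142.33 = $469.80
Net pay = $2,343.08 − $469.80 = $1,873.28

$1,873.28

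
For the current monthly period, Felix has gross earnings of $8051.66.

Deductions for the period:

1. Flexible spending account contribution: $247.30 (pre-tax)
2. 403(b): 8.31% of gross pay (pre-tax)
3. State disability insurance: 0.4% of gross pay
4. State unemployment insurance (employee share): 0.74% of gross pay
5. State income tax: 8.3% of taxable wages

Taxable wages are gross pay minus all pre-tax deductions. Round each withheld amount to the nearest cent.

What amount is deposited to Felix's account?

403(b): $8051.66 × 0.0831 = $669.09
Flexible spending account contribution: $247.30
Pre-tax total = $669.09 + $247.30 = $916.39
Taxable wages = $8051.66 − $916.39 = $7135.27
State income tax: $7135.27 × 0.083 = $592.23
State unemployment insurance (employee share): $8051.66 × 0.0074 = $59.58
State disability insurance: $8051.66 × 0.004 = $32.21
Total deductions = $669.09 + $247.30 + $592.23 + $59.58 + $32.21 = $1600.41
Net pay = $8051.66 − $1600.41 = $6451.25

$6451.25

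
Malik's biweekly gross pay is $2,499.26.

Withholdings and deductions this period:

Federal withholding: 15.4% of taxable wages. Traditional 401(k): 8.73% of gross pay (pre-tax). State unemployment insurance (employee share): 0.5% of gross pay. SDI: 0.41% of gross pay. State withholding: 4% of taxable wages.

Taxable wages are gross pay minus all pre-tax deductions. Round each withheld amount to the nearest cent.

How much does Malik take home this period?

Traditional 401(k): $2,499.26 × 0.0873 = $218.19
Taxable wages = $2,499.26 − $218.19 = $2,281.07
State withholding: $2,281.07 × 0.04 = $91.24
Federal withholding: $2,281.07 × 0.154 = $351.28
State unemployment insurance (employee share): $2,499.26 × 0.005 = $12.50
SDI: $2,499.26 × 0.0041 = $10.25
Total deductions = $218.19 + $91.24 + $351.28 + $12.50 + $10.25 = $683.46
Net pay = $2,499.26 − $683.46 = $1,815.80

$1,815.80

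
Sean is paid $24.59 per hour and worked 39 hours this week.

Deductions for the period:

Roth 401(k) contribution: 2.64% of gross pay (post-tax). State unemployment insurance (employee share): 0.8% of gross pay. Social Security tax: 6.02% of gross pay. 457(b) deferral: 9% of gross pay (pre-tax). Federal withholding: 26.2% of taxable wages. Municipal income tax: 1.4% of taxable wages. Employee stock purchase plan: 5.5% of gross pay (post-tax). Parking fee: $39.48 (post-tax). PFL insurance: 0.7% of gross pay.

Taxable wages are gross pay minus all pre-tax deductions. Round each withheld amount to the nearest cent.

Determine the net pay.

Gross pay: 39 × $24.59 = $959.01
457(b) deferral: $959.01 × 0.09 = $86.31
Taxable wages = $959.01 − $86.31 = $872.70
Federal withholding: $872.70 × 0.262 = $228.65
Municipal income tax: $872.70 × 0.014 = $12.22
Social Security tax: $959.01 × 0.0602 = $57.73
PFL insurance: $959.01 × 0.007 = $6.71
State unemployment insurance (employee share): $959.01 × 0.008 = $7.67
Employee stock purchase plan: $959.01 × 0.055 = $52.75
Roth 401(k) contribution: $959.01 × 0.0264 = $25.32
Parking fee: $39.48
Total deductions = $86.31 + $228.65 + $12.22 + $57.73 + $6.71 + $7.67 + $52.75 + $25.32 + $39.48 = $516.84
Net pay = $959.01 − $516.84 = $442.17

$442.17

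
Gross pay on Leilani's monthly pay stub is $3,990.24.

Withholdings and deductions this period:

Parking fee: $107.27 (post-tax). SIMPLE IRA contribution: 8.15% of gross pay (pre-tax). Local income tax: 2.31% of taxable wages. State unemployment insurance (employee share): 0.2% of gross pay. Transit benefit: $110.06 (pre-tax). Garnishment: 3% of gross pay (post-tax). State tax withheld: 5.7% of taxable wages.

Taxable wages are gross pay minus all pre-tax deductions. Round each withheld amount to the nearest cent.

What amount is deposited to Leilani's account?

Transit benefit: $110.06
SIMPLE IRA contribution: $3,990.24 × 0.0815 = $325.20
Pre-tax total = $110.06 + $325.20 = $435.26
Taxable wages = $3,990.24 − $435.26 = $3,554.98
Local income tax: $3,554.98 × 0.0231 = $82.12
State tax withheld: $3,554.98 × 0.057 = $202.63
State unemployment insurance (employee share): $3,990.24 × 0.002 = $7.98
Garnishment: $3,990.24 × 0.03 = $119.71
Parking fee: $107.27
Total deductions = $110.06 + $325.20 + $82.12 + $202.63 + $7.98 + $119.71 + $107.27 = $954.97
Net pay = $3,990.24 − $954.97 = $3,035.27

$3,035.27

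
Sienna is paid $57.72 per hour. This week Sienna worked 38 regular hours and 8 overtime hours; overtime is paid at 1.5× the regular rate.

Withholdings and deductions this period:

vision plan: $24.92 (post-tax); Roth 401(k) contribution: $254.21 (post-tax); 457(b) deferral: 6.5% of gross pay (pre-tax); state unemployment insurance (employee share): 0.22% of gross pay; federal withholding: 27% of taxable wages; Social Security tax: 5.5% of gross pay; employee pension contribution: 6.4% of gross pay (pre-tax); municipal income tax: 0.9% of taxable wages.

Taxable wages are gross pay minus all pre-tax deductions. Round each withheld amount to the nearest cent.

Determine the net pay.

$1,368.18

Regular pay: 38 × $57.72 = $2,193.36
Overtime pay: 8 × $57.72 × 1.5 = $692.64
Gross pay = $2,193.36 + $692.64 = $2,886.00
Employee pension contribution: $2,886.00 × 0.064 = $184.70
457(b) deferral: $2,886.00 × 0.065 = $187.59
Pre-tax total = $184.70 + $187.59 = $372.29
Taxable wages = $2,886.00 − $372.29 = $2,513.71
Municipal income tax: $2,513.71 × 0.009 = $22.62
Federal withholding: $2,513.71 × 0.27 = $678.70
Social Security tax: $2,886.00 × 0.055 = $158.73
State unemployment insurance (employee share): $2,886.00 × 0.0022 = $6.35
Roth 401(k) contribution: $254.21
Vision plan: $24.92
Total deductions = $184.70 + $187.59 + $22.62 + $678.70 + $158.73 + $6.35 + $254.21 + $24.92 = $1,517.82
Net pay = $2,886.00 − $1,517.82 = $1,368.18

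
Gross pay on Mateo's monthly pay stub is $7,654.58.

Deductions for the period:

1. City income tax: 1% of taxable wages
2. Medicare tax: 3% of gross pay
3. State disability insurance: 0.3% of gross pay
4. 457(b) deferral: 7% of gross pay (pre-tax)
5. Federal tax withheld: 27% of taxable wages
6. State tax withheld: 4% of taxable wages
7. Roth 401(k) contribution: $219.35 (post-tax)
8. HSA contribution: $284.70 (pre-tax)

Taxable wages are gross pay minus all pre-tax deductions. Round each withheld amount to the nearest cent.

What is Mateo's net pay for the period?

$4,175.21

HSA contribution: $284.70
457(b) deferral: $7,654.58 × 0.07 = $535.82
Pre-tax total = $284.70 + $535.82 = $820.52
Taxable wages = $7,654.58 − $820.52 = $6,834.06
City income tax: $6,834.06 × 0.01 = $68.34
State tax withheld: $6,834.06 × 0.04 = $273.36
Federal tax withheld: $6,834.06 × 0.27 = $1,845.20
State disability insurance: $7,654.58 × 0.003 = $22.96
Medicare tax: $7,654.58 × 0.03 = $229.64
Roth 401(k) contribution: $219.35
Total deductions = $284.70 + $535.82 + $68.34 + $273.36 + $1,845.20 + $22.96 + $229.64 + $219.35 = $3,479.37
Net pay = $7,654.58 − $3,479.37 = $4,175.21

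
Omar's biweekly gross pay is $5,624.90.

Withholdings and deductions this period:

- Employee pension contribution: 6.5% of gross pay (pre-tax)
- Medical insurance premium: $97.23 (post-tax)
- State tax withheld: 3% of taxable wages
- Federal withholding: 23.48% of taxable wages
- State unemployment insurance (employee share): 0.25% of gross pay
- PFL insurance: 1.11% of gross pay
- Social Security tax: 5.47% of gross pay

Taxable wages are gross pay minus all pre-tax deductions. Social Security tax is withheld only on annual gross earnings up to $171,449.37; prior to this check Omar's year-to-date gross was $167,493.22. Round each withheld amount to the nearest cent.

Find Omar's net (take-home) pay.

$3,476.49

Employee pension contribution: $5,624.90 × 0.065 = $365.62
Taxable wages = $5,624.90 − $365.62 = $5,259.28
Federal withholding: $5,259.28 × 0.2348 = $1,234.88
State tax withheld: $5,259.28 × 0.03 = $157.78
Social Security tax: only $171,449.37 − $167,493.22 = $3,956.15 of this check is subject → $3,956.15 × 0.0547 = $216.40
State unemployment insurance (employee share): $5,624.90 × 0.0025 = $14.06
PFL insurance: $5,624.90 × 0.0111 = $62.44
Medical insurance premium: $97.23
Total deductions = $365.62 + $1,234.88 + $157.78 + $216.40 + $14.06 + $62.44 + $97.23 = $2,148.41
Net pay = $5,624.90 − $2,148.41 = $3,476.49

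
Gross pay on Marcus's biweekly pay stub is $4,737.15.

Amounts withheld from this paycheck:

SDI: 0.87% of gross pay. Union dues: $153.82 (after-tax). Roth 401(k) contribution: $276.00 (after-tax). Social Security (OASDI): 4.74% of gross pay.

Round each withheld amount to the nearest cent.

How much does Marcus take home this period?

Social Security (OASDI): $4,737.15 × 0.0474 = $224.54
SDI: $4,737.15 × 0.0087 = $41.21
Roth 401(k) contribution: $276.00
Union dues: $153.82
Total deductions = $224.54 + $41.21 + $276.00 + $153.82 = $695.57
Net pay = $4,737.15 − $695.57 = $4,041.58

$4,041.58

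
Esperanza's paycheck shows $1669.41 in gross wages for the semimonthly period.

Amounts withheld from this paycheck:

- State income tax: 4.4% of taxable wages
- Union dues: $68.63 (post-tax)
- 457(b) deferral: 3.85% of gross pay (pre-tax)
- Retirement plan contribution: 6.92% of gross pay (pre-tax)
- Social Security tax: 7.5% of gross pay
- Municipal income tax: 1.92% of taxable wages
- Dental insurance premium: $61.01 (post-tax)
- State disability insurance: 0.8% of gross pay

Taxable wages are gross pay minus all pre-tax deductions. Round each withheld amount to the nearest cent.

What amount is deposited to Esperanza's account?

$1127.27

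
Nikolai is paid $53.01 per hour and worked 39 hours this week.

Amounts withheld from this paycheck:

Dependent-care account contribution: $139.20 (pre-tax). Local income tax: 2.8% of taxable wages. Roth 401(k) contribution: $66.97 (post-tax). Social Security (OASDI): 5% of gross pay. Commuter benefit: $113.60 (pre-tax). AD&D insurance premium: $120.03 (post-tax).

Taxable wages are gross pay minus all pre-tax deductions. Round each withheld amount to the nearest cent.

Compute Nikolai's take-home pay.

$1473.41

Gross pay: 39 × $53.01 = $2067.39
Commuter benefit: $113.60
Dependent-care account contribution: $139.20
Pre-tax total = $113.60 + $139.20 = $252.80
Taxable wages = $2067.39 − $252.80 = $1814.59
Local income tax: $1814.59 × 0.028 = $50.81
Social Security (OASDI): $2067.39 × 0.05 = $103.37
AD&D insurance premium: $120.03
Roth 401(k) contribution: $66.97
Total deductions = $113.60 + $139.20 + $50.81 + $103.37 + $120.03 + $66.97 = $593.98
Net pay = $2067.39 − $593.98 = $1473.41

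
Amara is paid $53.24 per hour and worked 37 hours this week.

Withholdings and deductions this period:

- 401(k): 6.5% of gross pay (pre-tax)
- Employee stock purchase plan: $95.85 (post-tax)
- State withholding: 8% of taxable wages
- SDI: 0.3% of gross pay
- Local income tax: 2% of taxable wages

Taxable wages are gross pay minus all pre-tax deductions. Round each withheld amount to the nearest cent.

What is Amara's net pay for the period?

$1,555.89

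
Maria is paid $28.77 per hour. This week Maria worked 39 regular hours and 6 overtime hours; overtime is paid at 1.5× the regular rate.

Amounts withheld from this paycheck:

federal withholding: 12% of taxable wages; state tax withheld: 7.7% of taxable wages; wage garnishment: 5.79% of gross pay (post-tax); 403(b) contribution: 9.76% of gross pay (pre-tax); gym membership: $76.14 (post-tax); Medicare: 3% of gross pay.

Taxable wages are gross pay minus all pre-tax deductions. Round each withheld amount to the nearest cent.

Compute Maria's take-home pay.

Regular pay: 39 × $28.77 = $1,122.03
Overtime pay: 6 × $28.77 × 1.5 = $258.93
Gross pay = $1,122.03 + $258.93 = $1,380.96
403(b) contribution: $1,380.96 × 0.0976 = $134.78
Taxable wages = $1,380.96 − $134.78 = $1,246.18
State tax withheld: $1,246.18 × 0.077 = $95.96
Federal withholding: $1,246.18 × 0.12 = $149.54
Medicare: $1,380.96 × 0.03 = $41.43
Wage garnishment: $1,380.96 × 0.0579 = $79.96
Gym membership: $76.14
Total deductions = $134.78 + $95.96 + $149.54 + $41.43 + $79.96 + $76.14 = $577.81
Net pay = $1,380.96 − $577.81 = $803.15

$803.15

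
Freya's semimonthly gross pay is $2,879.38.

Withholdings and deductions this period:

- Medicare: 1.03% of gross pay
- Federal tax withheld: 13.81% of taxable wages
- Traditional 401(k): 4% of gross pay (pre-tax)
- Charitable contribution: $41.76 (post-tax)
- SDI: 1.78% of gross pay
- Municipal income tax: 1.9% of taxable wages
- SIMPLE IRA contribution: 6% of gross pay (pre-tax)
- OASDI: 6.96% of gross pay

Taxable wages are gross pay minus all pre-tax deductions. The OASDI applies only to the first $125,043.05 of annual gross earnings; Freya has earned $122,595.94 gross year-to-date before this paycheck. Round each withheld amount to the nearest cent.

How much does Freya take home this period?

$1,891.33

SIMPLE IRA contribution: $2,879.38 × 0.06 = $172.76
Traditional 401(k): $2,879.38 × 0.04 = $115.18
Pre-tax total = $172.76 + $115.18 = $287.94
Taxable wages = $2,879.38 − $287.94 = $2,591.44
Municipal income tax: $2,591.44 × 0.019 = $49.24
Federal tax withheld: $2,591.44 × 0.1381 = $357.88
OASDI: only $125,043.05 − $122,595.94 = $2,447.11 of this check is subject → $2,447.11 × 0.0696 = $170.32
SDI: $2,879.38 × 0.0178 = $51.25
Medicare: $2,879.38 × 0.0103 = $29.66
Charitable contribution: $41.76
Total deductions = $172.76 + $115.18 + $49.24 + $357.88 + $170.32 + $51.25 + $29.66 + $41.76 = $988.05
Net pay = $2,879.38 − $988.05 = $1,891.33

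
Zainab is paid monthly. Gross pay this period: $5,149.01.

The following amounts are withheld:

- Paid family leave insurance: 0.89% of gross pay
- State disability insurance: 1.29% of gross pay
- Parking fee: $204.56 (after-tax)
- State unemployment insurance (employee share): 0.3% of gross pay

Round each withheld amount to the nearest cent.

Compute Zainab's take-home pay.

State disability insurance: $5,149.01 × 0.0129 = $66.42
State unemployment insurance (employee share): $5,149.01 × 0.003 = $15.45
Paid family leave insurance: $5,149.01 × 0.0089 = $45.83
Parking fee: $204.56
Total deductions = $66.42 + $15.45 + $45.83 + $204.56 = $332.26
Net pay = $5,149.01 − $332.26 = $4,816.75

$4,816.75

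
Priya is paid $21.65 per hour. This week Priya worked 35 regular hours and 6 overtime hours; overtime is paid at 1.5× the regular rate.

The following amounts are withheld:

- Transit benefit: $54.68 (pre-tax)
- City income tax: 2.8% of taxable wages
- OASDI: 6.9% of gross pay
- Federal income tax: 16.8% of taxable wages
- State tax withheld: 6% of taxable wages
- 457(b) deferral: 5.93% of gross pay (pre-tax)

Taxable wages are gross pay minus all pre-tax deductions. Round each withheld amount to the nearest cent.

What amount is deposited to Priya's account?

$560.29

Regular pay: 35 × $21.65 = $757.75
Overtime pay: 6 × $21.65 × 1.5 = $194.85
Gross pay = $757.75 + $194.85 = $952.60
457(b) deferral: $952.60 × 0.0593 = $56.49
Transit benefit: $54.68
Pre-tax total = $56.49 + $54.68 = $111.17
Taxable wages = $952.60 − $111.17 = $841.43
City income tax: $841.43 × 0.028 = $23.56
State tax withheld: $841.43 × 0.06 = $50.49
Federal income tax: $841.43 × 0.168 = $141.36
OASDI: $952.60 × 0.069 = $65.73
Total deductions = $56.49 + $54.68 + $23.56 + $50.49 + $141.36 + $65.73 = $392.31
Net pay = $952.60 − $392.31 = $560.29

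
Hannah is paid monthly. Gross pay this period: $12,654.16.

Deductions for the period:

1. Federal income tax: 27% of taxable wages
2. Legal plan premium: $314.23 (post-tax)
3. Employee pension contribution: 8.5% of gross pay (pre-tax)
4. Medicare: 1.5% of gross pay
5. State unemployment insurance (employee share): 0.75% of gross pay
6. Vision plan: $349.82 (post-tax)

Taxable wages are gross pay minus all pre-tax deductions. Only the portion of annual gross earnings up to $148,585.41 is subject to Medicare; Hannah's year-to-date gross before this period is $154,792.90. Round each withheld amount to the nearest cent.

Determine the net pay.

$7,693.39

Employee pension contribution: $12,654.16 × 0.085 = $1,075.60
Taxable wages = $12,654.16 − $1,075.60 = $11,578.56
Federal income tax: $11,578.56 × 0.27 = $3,126.21
State unemployment insurance (employee share): $12,654.16 × 0.0075 = $94.91
Medicare: annual cap $148,585.41 already reached (YTD $154,792.90), so $0.00
Legal plan premium: $314.23
Vision plan: $349.82
Total deductions = $1,075.60 + $3,126.21 + $94.91 + $0.00 + $314.23 + $349.82 = $4,960.77
Net pay = $12,654.16 − $4,960.77 = $7,693.39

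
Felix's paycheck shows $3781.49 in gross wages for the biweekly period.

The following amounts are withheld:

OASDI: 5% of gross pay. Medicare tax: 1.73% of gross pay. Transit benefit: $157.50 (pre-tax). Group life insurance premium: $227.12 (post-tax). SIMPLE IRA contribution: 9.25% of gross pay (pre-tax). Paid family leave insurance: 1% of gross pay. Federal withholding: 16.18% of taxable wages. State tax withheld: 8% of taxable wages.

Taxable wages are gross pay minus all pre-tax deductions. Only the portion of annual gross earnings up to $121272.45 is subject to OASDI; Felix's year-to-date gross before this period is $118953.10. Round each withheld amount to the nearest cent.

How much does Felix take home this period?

SIMPLE IRA contribution: $3781.49 × 0.0925 = $349.79
Transit benefit: $157.50
Pre-tax total = $349.79 + $157.50 = $507.29
Taxable wages = $3781.49 − $507.29 = $3274.20
State tax withheld: $3274.20 × 0.08 = $261.94
Federal withholding: $3274.20 × 0.1618 = $529.77
Medicare tax: $3781.49 × 0.0173 = $65.42
OASDI: only $121272.45 − $118953.10 = $2319.35 of this check is subject → $2319.35 × 0.05 = $115.97
Paid family leave insurance: $3781.49 × 0.01 = $37.81
Group life insurance premium: $227.12
Total deductions = $349.79 + $157.50 + $261.94 + $529.77 + $65.42 + $115.97 + $37.81 + $227.12 = $1745.32
Net pay = $3781.49 − $1745.32 = $2036.17

$2036.17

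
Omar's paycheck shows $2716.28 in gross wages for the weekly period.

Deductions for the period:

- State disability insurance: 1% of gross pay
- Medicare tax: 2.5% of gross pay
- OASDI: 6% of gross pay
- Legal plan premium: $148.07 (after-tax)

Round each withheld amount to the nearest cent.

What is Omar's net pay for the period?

OASDI: $2716.28 × 0.06 = $162.98
Medicare tax: $2716.28 × 0.025 = $67.91
State disability insurance: $2716.28 × 0.01 = $27.16
Legal plan premium: $148.07
Total deductions = $162.98 + $67.91 + $27.16 + $148.07 = $406.12
Net pay = $2716.28 − $406.12 = $2310.16

$2310.16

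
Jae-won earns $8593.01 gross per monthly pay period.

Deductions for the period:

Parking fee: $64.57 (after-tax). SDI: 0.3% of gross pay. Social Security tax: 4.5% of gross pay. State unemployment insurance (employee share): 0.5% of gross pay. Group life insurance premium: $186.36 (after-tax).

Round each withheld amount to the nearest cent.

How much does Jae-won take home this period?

Social Security tax: $8593.01 × 0.045 = $386.69
SDI: $8593.01 × 0.003 = $25.78
State unemployment insurance (employee share): $8593.01 × 0.005 = $42.97
Parking fee: $64.57
Group life insurance premium: $186.36
Total deductions = $386.69 + $25.78 + $42.97 + $64.57 + $186.36 = $706.37
Net pay = $8593.01 − $706.37 = $7886.64

$7886.64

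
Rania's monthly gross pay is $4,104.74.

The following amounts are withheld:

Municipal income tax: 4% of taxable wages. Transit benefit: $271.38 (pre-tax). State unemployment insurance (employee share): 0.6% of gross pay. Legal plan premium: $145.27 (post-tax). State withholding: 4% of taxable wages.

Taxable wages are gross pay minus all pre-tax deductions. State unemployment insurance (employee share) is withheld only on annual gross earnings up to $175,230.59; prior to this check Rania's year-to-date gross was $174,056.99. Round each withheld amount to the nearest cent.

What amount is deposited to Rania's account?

$3,374.39

Transit benefit: $271.38
Taxable wages = $4,104.74 − $271.38 = $3,833.36
State withholding: $3,833.36 × 0.04 = $153.33
Municipal income tax: $3,833.36 × 0.04 = $153.33
State unemployment insurance (employee share): only $175,230.59 − $174,056.99 = $1,173.60 of this check is subject → $1,173.60 × 0.006 = $7.04
Legal plan premium: $145.27
Total deductions = $271.38 + $153.33 + $153.33 + $7.04 + $145.27 = $730.35
Net pay = $4,104.74 − $730.35 = $3,374.39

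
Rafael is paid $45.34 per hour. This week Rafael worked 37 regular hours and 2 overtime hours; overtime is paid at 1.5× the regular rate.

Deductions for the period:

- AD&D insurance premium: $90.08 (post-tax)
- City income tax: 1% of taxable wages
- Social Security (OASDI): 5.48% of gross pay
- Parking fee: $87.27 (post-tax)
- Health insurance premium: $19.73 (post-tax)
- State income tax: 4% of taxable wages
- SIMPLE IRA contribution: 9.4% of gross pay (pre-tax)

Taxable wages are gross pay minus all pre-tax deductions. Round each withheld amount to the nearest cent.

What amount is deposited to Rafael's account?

$1,264.50

Regular pay: 37 × $45.34 = $1,677.58
Overtime pay: 2 × $45.34 × 1.5 = $136.02
Gross pay = $1,677.58 + $136.02 = $1,813.60
SIMPLE IRA contribution: $1,813.60 × 0.094 = $170.48
Taxable wages = $1,813.60 − $170.48 = $1,643.12
State income tax: $1,643.12 × 0.04 = $65.72
City income tax: $1,643.12 × 0.01 = $16.43
Social Security (OASDI): $1,813.60 × 0.0548 = $99.39
Health insurance premium: $19.73
AD&D insurance premium: $90.08
Parking fee: $87.27
Total deductions = $170.48 + $65.72 + $16.43 + $99.39 + $19.73 + $90.08 + $87.27 = $549.10
Net pay = $1,813.60 − $549.10 = $1,264.50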